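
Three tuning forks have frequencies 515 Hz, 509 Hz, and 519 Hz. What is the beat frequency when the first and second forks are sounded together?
6 Hz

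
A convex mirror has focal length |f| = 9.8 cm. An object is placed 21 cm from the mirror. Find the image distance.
f = −9.8 cm (convex); 1/di = 1/f − 1/do → di = -6.682 cm (virtual image, behind mirror)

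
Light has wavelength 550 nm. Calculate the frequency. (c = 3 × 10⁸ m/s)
f = c/λ = 5.455 × 10¹⁴ Hz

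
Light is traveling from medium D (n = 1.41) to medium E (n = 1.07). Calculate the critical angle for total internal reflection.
θc = arcsin(n₂/n₁) = 49.36°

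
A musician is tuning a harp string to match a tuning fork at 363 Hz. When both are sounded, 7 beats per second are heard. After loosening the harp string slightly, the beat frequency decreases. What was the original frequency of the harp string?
370 Hz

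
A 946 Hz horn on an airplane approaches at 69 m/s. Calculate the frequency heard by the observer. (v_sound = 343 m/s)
f_obs = f·v/(v − v_s) = 1184 Hz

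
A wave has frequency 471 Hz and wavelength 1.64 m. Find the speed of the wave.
v = fλ = 772.4 m/s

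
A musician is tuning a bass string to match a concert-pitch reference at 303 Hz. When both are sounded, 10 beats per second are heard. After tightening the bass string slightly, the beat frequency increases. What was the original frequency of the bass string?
313 Hz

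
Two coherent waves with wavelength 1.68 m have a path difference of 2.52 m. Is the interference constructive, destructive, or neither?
destructive — path difference = 1.5λ, an odd multiple of λ/2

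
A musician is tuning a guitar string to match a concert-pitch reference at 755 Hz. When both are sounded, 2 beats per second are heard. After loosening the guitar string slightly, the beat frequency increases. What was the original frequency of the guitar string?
753 Hz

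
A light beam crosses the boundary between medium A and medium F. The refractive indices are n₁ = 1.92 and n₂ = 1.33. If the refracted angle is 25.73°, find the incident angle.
sin θ₁ = (n₂/n₁)·sin θ₂ → θ₁ = 17.5°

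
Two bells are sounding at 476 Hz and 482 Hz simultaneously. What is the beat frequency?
6 Hz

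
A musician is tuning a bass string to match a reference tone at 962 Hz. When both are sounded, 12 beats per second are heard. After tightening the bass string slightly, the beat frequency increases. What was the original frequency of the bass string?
974 Hz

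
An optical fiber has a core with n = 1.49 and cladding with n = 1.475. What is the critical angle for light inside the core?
θc = arcsin(n_cladding/n_core) = 81.86°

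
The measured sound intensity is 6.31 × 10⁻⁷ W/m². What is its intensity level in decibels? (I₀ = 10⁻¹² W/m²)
β = 10·log₁₀(I/I₀) = 58 dB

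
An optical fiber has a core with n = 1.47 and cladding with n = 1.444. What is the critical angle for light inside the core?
θc = arcsin(n_cladding/n_core) = 79.21°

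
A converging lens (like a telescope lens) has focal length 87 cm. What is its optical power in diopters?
P = 1/f = 1.149 D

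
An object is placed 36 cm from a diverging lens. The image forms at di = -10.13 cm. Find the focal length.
1/f = 1/do + 1/di → f = -14.1 cm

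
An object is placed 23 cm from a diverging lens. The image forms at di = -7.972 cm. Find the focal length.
1/f = 1/do + 1/di → f = -12.2 cm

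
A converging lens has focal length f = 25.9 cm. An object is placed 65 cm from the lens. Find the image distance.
1/di = 1/f − 1/do → di = 43.06 cm (real image)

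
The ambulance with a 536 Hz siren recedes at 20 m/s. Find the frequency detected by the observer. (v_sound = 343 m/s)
f_obs = f·v/(v + v_s) = 506.5 Hz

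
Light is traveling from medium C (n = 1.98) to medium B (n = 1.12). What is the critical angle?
θc = arcsin(n₂/n₁) = 34.45°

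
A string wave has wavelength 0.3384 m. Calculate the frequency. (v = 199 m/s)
f = v/λ = 588.1 Hz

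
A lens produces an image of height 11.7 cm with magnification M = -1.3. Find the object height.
ho = |hi|/|M| = 9 cm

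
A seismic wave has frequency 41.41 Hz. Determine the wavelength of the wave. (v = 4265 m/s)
λ = v/f = 103 m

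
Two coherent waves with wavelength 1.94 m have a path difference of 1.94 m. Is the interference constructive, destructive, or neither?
constructive — path difference = 1λ, a whole number of wavelengths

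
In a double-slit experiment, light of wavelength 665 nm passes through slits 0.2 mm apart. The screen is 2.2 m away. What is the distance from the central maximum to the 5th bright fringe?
y = mλL/d = 36.58 mm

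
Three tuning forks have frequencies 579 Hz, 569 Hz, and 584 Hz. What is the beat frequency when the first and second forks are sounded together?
10 Hz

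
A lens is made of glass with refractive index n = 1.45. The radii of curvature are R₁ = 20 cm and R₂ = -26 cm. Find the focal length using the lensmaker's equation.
1/f = (n − 1)(1/R₁ − 1/R₂) → f = 25.12 cm (converging lens)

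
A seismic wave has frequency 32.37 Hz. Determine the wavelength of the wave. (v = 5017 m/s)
λ = v/f = 155 m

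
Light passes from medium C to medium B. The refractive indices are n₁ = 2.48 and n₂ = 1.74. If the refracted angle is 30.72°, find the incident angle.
sin θ₁ = (n₂/n₁)·sin θ₂ → θ₁ = 21°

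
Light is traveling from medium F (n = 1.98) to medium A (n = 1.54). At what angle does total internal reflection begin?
θc = arcsin(n₂/n₁) = 51.06°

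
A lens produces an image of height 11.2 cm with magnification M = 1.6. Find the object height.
ho = |hi|/|M| = 7 cm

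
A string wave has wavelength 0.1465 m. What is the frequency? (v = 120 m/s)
f = v/λ = 819.1 Hz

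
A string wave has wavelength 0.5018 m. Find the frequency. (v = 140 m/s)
f = v/λ = 279 Hz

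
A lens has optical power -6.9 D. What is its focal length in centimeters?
f = 1/P = -14.49 cm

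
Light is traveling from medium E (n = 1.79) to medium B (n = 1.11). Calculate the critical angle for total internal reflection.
θc = arcsin(n₂/n₁) = 38.32°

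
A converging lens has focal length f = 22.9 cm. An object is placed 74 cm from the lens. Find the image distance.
1/di = 1/f − 1/do → di = 33.16 cm (real image)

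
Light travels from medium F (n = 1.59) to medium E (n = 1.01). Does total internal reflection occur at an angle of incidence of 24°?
θc = arcsin(n₂/n₁) = 39.44°; 24° < θc, so no — the ray refracts.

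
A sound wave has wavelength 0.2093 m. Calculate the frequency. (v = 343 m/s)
f = v/λ = 1639 Hz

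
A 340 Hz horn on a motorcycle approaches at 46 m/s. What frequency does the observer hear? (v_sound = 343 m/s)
f_obs = f·v/(v − v_s) = 392.7 Hz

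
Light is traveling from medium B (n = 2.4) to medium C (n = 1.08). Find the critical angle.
θc = arcsin(n₂/n₁) = 26.74°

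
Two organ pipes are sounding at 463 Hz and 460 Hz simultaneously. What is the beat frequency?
3 Hz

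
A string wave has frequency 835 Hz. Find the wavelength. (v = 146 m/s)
λ = v/f = 0.1749 m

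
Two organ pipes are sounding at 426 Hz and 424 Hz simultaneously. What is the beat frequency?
2 Hz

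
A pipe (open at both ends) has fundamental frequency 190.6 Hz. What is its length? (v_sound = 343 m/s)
L = v/(2f₁) = 0.8998 m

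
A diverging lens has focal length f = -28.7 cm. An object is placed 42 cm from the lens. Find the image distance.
1/di = 1/f − 1/do → di = -17.05 cm (virtual image)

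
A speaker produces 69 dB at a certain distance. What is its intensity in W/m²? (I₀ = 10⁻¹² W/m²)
I = I₀·10^(β/10) = 7.94 × 10⁻⁶ W/m²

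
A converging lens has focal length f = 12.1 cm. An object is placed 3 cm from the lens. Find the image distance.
1/di = 1/f − 1/do → di = -3.989 cm (virtual image)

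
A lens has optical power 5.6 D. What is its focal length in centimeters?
f = 1/P = 17.86 cm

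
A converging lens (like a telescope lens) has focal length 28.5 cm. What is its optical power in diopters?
P = 1/f = 3.509 D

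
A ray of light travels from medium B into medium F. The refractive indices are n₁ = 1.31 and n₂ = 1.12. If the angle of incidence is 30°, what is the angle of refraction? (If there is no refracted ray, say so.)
sin θ₂ = (n₁/n₂)·sin θ₁ = 0.5848 → θ₂ = 35.79°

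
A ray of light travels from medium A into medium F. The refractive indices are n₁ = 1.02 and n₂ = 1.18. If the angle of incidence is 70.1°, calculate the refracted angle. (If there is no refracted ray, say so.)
sin θ₂ = (n₁/n₂)·sin θ₁ = 0.8128 → θ₂ = 54.37°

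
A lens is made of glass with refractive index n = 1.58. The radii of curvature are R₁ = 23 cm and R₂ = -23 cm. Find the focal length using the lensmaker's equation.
1/f = (n − 1)(1/R₁ − 1/R₂) → f = 19.83 cm (converging lens)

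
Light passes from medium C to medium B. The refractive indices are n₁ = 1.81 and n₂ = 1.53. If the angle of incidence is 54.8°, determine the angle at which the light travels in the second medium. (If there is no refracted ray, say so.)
sin θ₂ = (n₁/n₂)·sin θ₁ = 0.9667 → θ₂ = 75.17°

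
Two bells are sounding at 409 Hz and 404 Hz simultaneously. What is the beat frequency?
5 Hz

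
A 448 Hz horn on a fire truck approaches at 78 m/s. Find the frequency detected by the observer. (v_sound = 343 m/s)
f_obs = f·v/(v − v_s) = 579.9 Hz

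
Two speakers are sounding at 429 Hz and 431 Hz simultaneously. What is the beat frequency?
2 Hz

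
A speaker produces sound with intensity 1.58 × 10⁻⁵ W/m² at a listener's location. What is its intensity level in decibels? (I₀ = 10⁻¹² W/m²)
β = 10·log₁₀(I/I₀) = 71.99 dB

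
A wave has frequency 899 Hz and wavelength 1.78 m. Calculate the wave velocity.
v = fλ = 1600 m/s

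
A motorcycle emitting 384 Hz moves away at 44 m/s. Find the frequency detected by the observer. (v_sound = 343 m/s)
f_obs = f·v/(v + v_s) = 340.3 Hz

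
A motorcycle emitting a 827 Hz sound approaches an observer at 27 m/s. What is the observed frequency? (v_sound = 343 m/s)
f_obs = f·v/(v − v_s) = 897.7 Hz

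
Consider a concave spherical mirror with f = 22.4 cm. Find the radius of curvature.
R = 2|f| = 44.8 cm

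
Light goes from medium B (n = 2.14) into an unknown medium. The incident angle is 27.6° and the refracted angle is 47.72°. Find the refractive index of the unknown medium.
n₂ = n₁·sin θ₁ / sin θ₂ = 1.34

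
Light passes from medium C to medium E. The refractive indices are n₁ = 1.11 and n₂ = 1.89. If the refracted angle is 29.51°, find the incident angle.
sin θ₁ = (n₂/n₁)·sin θ₂ → θ₁ = 57°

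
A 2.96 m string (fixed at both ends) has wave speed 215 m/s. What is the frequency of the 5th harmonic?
fₙ = nv/(2L) = 181.6 Hz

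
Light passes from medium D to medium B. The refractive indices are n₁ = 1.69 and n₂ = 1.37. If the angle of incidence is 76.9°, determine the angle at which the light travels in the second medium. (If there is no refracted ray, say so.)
sin θ₂ = (n₁/n₂)·sin θ₁ = 1.201 > 1, so there is no refracted ray — the light undergoes total internal reflection.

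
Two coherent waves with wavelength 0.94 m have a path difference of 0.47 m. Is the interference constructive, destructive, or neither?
destructive — path difference = 0.5λ, an odd multiple of λ/2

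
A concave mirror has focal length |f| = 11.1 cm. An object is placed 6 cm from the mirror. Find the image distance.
f = +11.1 cm (concave); 1/di = 1/f − 1/do → di = -13.06 cm (virtual image, behind mirror)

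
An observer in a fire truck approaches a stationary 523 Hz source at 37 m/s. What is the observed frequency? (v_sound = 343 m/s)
f_obs = f·(v + v_o)/v = 579.4 Hz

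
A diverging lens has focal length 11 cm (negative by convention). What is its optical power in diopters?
P = 1/f = -9.091 D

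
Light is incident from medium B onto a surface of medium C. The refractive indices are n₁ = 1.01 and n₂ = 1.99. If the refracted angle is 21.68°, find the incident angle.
sin θ₁ = (n₂/n₁)·sin θ₂ → θ₁ = 46.71°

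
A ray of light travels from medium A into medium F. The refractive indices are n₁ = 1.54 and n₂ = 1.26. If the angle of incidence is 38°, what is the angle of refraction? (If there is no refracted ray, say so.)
sin θ₂ = (n₁/n₂)·sin θ₁ = 0.7525 → θ₂ = 48.81°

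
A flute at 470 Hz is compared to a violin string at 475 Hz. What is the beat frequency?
5 Hz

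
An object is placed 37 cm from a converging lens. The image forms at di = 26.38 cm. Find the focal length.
1/f = 1/do + 1/di → f = 15.4 cm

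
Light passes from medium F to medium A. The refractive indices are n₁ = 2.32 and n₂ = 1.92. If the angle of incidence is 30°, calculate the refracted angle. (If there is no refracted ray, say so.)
sin θ₂ = (n₁/n₂)·sin θ₁ = 0.6042 → θ₂ = 37.17°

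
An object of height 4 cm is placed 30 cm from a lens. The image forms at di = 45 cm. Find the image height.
hi = (-di/do) × ho = -6 cm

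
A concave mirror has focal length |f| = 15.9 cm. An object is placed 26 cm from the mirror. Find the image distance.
f = +15.9 cm (concave); 1/di = 1/f − 1/do → di = 40.93 cm (real image, in front of mirror)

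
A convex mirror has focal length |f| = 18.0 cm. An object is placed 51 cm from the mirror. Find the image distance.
f = −18.0 cm (convex); 1/di = 1/f − 1/do → di = -13.3 cm (virtual image, behind mirror)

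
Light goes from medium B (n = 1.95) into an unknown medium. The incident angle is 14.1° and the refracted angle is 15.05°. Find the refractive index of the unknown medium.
n₂ = n₁·sin θ₁ / sin θ₂ = 1.829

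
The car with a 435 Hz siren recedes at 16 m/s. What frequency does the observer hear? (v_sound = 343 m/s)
f_obs = f·v/(v + v_s) = 415.6 Hz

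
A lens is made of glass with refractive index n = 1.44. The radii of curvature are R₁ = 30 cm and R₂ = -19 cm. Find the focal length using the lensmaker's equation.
1/f = (n − 1)(1/R₁ − 1/R₂) → f = 26.44 cm (converging lens)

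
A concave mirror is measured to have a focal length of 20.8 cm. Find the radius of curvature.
R = 2|f| = 41.6 cm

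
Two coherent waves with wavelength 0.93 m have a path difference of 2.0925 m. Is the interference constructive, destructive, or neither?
neither (partial) — path difference = 2.25λ, neither a whole number of wavelengths nor an odd multiple of λ/2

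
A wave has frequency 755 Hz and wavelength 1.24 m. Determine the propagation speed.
v = fλ = 936.2 m/s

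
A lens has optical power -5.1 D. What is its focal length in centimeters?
f = 1/P = -19.61 cm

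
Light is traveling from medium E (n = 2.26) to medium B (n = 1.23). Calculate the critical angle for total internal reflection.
θc = arcsin(n₂/n₁) = 32.97°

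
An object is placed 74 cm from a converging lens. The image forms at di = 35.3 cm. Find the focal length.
1/f = 1/do + 1/di → f = 23.9 cm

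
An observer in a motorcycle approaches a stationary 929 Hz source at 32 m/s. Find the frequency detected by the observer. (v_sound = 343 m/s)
f_obs = f·(v + v_o)/v = 1016 Hz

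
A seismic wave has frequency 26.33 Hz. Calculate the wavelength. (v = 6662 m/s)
λ = v/f = 253 m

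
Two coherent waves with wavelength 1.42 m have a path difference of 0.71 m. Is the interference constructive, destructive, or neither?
destructive — path difference = 0.5λ, an odd multiple of λ/2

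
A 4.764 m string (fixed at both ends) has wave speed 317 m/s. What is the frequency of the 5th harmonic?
fₙ = nv/(2L) = 166.4 Hz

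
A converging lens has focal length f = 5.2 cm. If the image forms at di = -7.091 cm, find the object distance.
1/do = 1/f − 1/di → do = 3 cm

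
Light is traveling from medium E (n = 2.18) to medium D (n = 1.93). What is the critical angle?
θc = arcsin(n₂/n₁) = 62.29°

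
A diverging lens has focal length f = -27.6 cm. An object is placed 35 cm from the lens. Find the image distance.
1/di = 1/f − 1/do → di = -15.43 cm (virtual image)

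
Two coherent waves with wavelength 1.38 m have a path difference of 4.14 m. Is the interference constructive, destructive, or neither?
constructive — path difference = 3λ, a whole number of wavelengths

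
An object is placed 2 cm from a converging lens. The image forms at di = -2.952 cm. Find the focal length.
1/f = 1/do + 1/di → f = 6.202 cm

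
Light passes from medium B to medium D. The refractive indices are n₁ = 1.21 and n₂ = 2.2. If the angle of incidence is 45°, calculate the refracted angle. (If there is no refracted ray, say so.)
sin θ₂ = (n₁/n₂)·sin θ₁ = 0.3889 → θ₂ = 22.89°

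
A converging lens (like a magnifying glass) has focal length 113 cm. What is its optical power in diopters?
P = 1/f = 0.885 D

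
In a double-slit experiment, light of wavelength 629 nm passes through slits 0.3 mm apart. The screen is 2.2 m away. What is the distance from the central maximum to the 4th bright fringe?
y = mλL/d = 18.45 mm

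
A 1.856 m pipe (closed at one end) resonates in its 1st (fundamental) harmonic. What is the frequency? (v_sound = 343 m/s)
fₙ = nv/(4L) = 46.2 Hz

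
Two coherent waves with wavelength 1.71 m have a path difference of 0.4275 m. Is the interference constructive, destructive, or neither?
neither (partial) — path difference = 0.25λ, neither a whole number of wavelengths nor an odd multiple of λ/2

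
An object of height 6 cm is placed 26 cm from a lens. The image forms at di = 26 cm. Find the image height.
hi = (-di/do) × ho = -6 cm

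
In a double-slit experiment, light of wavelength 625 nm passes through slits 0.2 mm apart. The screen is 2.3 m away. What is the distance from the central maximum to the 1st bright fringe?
y = mλL/d = 7.187 mm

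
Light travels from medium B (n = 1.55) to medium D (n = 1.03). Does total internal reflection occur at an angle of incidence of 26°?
θc = arcsin(n₂/n₁) = 41.65°; 26° < θc, so no — the ray refracts.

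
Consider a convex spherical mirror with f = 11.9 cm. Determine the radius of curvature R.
R = 2|f| = 23.8 cm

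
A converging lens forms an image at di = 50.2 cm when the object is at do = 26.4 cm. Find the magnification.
M = −di/do = -1.902 (inverted image)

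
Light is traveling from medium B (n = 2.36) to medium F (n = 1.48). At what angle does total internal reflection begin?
θc = arcsin(n₂/n₁) = 38.84°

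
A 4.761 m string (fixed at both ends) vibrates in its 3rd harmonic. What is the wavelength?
λₙ = 2L/n = 3.174 m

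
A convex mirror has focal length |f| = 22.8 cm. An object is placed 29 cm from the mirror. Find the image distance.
f = −22.8 cm (convex); 1/di = 1/f − 1/do → di = -12.76 cm (virtual image, behind mirror)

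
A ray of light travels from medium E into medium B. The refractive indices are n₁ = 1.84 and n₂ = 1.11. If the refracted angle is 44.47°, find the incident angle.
sin θ₁ = (n₂/n₁)·sin θ₂ → θ₁ = 25°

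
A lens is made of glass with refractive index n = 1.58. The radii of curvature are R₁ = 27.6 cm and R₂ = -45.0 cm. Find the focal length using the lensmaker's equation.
1/f = (n − 1)(1/R₁ − 1/R₂) → f = 29.5 cm (converging lens)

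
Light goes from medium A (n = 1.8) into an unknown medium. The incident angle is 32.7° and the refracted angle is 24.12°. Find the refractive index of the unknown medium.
n₂ = n₁·sin θ₁ / sin θ₂ = 2.38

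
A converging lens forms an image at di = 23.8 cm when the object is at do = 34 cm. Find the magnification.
M = −di/do = -0.7 (inverted image)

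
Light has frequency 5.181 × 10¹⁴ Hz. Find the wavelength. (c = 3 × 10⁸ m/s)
λ = c/f = 579 nm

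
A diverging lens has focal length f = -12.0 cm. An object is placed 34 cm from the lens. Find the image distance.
1/di = 1/f − 1/do → di = -8.87 cm (virtual image)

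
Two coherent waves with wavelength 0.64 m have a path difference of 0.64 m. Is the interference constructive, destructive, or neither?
constructive — path difference = 1λ, a whole number of wavelengths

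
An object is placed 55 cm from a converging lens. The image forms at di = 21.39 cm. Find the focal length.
1/f = 1/do + 1/di → f = 15.4 cm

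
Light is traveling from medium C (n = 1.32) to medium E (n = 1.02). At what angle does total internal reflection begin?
θc = arcsin(n₂/n₁) = 50.6°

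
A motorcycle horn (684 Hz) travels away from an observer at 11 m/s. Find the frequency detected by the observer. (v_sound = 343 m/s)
f_obs = f·v/(v + v_s) = 662.7 Hz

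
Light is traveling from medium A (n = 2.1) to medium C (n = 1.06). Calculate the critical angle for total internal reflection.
θc = arcsin(n₂/n₁) = 30.32°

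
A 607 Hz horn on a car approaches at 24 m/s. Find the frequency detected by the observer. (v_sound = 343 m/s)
f_obs = f·v/(v − v_s) = 652.7 Hz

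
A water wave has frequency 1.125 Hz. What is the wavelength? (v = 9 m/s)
λ = v/f = 8 m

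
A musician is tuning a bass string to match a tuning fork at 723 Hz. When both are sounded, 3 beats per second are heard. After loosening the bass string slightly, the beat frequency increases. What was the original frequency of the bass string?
720 Hz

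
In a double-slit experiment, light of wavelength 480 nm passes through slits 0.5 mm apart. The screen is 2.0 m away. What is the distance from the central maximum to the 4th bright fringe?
y = mλL/d = 7.68 mm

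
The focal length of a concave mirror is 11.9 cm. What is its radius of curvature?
R = 2|f| = 23.8 cm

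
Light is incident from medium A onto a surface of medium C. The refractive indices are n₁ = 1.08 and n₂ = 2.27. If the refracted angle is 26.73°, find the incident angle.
sin θ₁ = (n₂/n₁)·sin θ₂ → θ₁ = 70.98°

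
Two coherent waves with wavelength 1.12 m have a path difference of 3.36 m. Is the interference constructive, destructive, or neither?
constructive — path difference = 3λ, a whole number of wavelengths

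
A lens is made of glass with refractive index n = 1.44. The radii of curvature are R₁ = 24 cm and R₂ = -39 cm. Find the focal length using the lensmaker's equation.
1/f = (n − 1)(1/R₁ − 1/R₂) → f = 33.77 cm (converging lens)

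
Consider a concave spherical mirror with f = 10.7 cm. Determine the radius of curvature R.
R = 2|f| = 21.4 cm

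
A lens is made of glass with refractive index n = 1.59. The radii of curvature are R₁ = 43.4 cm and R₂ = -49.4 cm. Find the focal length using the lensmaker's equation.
1/f = (n − 1)(1/R₁ − 1/R₂) → f = 39.16 cm (converging lens)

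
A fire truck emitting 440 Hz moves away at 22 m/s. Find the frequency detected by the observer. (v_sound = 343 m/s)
f_obs = f·v/(v + v_s) = 413.5 Hz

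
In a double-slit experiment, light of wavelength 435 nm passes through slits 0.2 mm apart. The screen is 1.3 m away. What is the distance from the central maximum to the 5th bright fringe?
y = mλL/d = 14.14 mm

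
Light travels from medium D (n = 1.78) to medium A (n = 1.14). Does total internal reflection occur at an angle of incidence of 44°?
θc = arcsin(n₂/n₁) = 39.83°; 44° > θc, so yes — total internal reflection.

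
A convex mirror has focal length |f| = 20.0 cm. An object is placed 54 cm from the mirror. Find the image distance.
f = −20.0 cm (convex); 1/di = 1/f − 1/do → di = -14.59 cm (virtual image, behind mirror)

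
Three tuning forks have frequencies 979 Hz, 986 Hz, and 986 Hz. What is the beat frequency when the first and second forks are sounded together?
7 Hz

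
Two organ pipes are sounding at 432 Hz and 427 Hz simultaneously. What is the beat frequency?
5 Hz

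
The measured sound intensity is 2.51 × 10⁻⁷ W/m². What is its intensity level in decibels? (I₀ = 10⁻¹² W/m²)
β = 10·log₁₀(I/I₀) = 54 dB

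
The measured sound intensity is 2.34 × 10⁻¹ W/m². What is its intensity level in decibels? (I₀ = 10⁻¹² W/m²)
β = 10·log₁₀(I/I₀) = 113.7 dB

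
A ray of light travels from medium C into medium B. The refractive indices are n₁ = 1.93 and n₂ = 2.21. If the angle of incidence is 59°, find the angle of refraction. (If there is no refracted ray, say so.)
sin θ₂ = (n₁/n₂)·sin θ₁ = 0.7486 → θ₂ = 48.47°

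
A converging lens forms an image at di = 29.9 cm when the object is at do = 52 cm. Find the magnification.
M = −di/do = -0.575 (inverted image)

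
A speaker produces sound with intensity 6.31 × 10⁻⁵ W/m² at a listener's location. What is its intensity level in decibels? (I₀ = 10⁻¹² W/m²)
β = 10·log₁₀(I/I₀) = 78 dB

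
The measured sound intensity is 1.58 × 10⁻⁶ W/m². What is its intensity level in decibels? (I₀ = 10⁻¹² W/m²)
β = 10·log₁₀(I/I₀) = 61.99 dB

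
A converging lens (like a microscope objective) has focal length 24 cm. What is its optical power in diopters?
P = 1/f = 4.167 D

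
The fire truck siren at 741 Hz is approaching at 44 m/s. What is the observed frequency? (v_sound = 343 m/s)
f_obs = f·v/(v − v_s) = 850 Hz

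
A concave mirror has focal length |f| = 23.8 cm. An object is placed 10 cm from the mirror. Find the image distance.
f = +23.8 cm (concave); 1/di = 1/f − 1/do → di = -17.25 cm (virtual image, behind mirror)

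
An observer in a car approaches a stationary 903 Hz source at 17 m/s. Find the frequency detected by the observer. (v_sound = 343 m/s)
f_obs = f·(v + v_o)/v = 947.8 Hz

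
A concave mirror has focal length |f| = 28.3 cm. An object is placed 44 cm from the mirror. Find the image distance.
f = +28.3 cm (concave); 1/di = 1/f − 1/do → di = 79.31 cm (real image, in front of mirror)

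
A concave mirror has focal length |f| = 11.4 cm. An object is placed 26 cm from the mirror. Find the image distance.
f = +11.4 cm (concave); 1/di = 1/f − 1/do → di = 20.3 cm (real image, in front of mirror)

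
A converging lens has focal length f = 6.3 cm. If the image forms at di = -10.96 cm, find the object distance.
1/do = 1/f − 1/di → do = 4 cm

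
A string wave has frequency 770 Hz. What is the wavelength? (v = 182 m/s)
λ = v/f = 0.2364 m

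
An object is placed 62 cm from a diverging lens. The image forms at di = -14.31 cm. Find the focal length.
1/f = 1/do + 1/di → f = -18.6 cm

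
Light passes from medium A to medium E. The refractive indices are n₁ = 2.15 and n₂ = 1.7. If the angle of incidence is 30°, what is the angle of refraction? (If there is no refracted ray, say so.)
sin θ₂ = (n₁/n₂)·sin θ₁ = 0.6324 → θ₂ = 39.22°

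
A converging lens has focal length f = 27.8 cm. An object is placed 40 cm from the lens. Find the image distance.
1/di = 1/f − 1/do → di = 91.15 cm (real image)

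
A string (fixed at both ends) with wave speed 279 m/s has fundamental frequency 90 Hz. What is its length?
L = v/(2f₁) = 1.55 m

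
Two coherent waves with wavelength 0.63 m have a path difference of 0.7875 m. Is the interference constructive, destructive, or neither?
neither (partial) — path difference = 1.25λ, neither a whole number of wavelengths nor an odd multiple of λ/2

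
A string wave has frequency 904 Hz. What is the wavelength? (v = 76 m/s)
λ = v/f = 0.08407 m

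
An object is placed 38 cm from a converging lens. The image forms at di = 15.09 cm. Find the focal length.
1/f = 1/do + 1/di → f = 10.8 cm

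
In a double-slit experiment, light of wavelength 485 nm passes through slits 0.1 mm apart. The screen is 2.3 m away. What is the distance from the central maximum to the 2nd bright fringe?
y = mλL/d = 22.31 mm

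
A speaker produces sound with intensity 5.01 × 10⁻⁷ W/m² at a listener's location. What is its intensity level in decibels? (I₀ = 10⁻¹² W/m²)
β = 10·log₁₀(I/I₀) = 57 dB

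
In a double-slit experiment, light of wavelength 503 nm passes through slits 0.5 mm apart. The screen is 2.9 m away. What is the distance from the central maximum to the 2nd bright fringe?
y = mλL/d = 5.835 mm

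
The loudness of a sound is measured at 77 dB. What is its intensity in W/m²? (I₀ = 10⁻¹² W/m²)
I = I₀·10^(β/10) = 5.01 × 10⁻⁵ W/m²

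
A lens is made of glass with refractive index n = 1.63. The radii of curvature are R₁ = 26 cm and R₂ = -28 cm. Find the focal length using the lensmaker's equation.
1/f = (n − 1)(1/R₁ − 1/R₂) → f = 21.4 cm (converging lens)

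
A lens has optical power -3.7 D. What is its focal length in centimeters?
f = 1/P = -27.03 cm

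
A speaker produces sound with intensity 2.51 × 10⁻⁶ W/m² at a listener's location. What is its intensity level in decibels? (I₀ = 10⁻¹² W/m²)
β = 10·log₁₀(I/I₀) = 64 dB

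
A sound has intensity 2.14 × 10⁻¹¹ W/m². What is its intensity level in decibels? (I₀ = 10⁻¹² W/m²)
β = 10·log₁₀(I/I₀) = 13.3 dB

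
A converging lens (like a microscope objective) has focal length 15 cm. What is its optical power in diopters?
P = 1/f = 6.667 D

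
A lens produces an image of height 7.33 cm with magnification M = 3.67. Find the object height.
ho = |hi|/|M| = 1.997 cm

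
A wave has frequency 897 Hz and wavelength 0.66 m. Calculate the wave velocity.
v = fλ = 592 m/s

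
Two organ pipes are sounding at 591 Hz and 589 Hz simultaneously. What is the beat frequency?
2 Hz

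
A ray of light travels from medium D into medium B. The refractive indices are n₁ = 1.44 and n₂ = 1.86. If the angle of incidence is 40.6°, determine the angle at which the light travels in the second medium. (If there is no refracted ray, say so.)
sin θ₂ = (n₁/n₂)·sin θ₁ = 0.5038 → θ₂ = 30.25°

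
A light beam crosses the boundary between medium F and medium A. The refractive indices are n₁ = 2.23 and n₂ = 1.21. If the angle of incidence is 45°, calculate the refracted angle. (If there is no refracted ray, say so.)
sin θ₂ = (n₁/n₂)·sin θ₁ = 1.303 > 1, so there is no refracted ray — the light undergoes total internal reflection.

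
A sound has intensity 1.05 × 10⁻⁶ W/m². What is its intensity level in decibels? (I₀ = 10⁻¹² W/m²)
β = 10·log₁₀(I/I₀) = 60.21 dB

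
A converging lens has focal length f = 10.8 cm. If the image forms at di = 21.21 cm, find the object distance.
1/do = 1/f − 1/di → do = 22 cm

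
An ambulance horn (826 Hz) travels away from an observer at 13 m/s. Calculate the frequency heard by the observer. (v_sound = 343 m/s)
f_obs = f·v/(v + v_s) = 795.8 Hz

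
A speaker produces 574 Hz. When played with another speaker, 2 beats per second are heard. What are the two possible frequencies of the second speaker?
f₂ = 574 ± 2 Hz → 576 Hz or 572 Hz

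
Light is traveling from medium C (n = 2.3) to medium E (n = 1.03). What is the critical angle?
θc = arcsin(n₂/n₁) = 26.6°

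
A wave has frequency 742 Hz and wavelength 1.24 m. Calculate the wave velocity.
v = fλ = 920.1 m/s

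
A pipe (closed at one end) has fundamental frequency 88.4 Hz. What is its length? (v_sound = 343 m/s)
L = v/(4f₁) = 0.97 m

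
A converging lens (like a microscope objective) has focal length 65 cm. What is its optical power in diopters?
P = 1/f = 1.538 D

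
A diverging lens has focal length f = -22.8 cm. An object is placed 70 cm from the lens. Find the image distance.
1/di = 1/f − 1/do → di = -17.2 cm (virtual image)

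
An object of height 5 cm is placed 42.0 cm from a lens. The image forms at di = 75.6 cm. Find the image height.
hi = (-di/do) × ho = -9 cm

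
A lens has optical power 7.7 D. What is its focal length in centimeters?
f = 1/P = 12.99 cm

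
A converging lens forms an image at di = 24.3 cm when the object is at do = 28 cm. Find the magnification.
M = −di/do = -0.8679 (inverted image)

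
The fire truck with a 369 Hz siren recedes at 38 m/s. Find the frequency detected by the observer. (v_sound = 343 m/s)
f_obs = f·v/(v + v_s) = 332.2 Hz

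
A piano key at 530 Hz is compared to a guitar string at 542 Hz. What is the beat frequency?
12 Hz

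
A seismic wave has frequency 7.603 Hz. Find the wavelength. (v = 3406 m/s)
λ = v/f = 448 m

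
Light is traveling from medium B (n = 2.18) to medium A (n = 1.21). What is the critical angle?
θc = arcsin(n₂/n₁) = 33.71°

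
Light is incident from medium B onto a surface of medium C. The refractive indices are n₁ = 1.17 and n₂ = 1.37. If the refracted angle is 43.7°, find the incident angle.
sin θ₁ = (n₂/n₁)·sin θ₂ → θ₁ = 54°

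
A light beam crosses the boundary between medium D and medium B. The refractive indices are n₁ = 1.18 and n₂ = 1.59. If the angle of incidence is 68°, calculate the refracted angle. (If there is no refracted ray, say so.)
sin θ₂ = (n₁/n₂)·sin θ₁ = 0.6881 → θ₂ = 43.48°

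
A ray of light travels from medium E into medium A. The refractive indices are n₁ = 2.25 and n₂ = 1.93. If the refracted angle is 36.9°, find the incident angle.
sin θ₁ = (n₂/n₁)·sin θ₂ → θ₁ = 31°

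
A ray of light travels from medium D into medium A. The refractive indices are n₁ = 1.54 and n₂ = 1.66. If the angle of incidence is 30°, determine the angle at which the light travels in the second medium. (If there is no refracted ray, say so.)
sin θ₂ = (n₁/n₂)·sin θ₁ = 0.4639 → θ₂ = 27.64°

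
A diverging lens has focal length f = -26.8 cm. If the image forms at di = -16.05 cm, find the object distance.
1/do = 1/f − 1/di → do = 40.01 cm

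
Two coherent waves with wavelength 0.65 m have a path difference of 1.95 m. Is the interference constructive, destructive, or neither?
constructive — path difference = 3λ, a whole number of wavelengths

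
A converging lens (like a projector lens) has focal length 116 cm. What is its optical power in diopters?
P = 1/f = 0.8621 D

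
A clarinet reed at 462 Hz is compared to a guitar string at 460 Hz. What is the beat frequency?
2 Hz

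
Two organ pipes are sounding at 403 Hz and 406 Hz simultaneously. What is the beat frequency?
3 Hz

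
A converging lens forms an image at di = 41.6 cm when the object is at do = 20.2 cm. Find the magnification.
M = −di/do = -2.059 (inverted image)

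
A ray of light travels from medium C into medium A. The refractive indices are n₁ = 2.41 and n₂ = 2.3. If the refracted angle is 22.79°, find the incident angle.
sin θ₁ = (n₂/n₁)·sin θ₂ → θ₁ = 21.7°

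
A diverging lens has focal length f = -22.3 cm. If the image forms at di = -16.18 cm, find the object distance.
1/do = 1/f − 1/di → do = 58.96 cm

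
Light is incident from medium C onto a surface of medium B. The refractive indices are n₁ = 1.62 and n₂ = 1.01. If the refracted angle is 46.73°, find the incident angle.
sin θ₁ = (n₂/n₁)·sin θ₂ → θ₁ = 27°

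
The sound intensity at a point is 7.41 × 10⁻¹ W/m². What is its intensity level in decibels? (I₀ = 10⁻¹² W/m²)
β = 10·log₁₀(I/I₀) = 118.7 dB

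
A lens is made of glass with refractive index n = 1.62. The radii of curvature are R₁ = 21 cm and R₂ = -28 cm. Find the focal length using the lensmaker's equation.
1/f = (n − 1)(1/R₁ − 1/R₂) → f = 19.35 cm (converging lens)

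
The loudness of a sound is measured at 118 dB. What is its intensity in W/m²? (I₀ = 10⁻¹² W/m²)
I = I₀·10^(β/10) = 6.31 × 10⁻¹ W/m²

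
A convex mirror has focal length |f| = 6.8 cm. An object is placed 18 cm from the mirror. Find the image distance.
f = −6.8 cm (convex); 1/di = 1/f − 1/do → di = -4.935 cm (virtual image, behind mirror)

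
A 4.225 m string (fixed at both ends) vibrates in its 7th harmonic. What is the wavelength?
λₙ = 2L/n = 1.207 m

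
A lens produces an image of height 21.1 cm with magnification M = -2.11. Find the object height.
ho = |hi|/|M| = 10 cm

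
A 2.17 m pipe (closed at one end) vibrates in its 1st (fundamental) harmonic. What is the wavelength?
λₙ = 4L/n = 8.68 m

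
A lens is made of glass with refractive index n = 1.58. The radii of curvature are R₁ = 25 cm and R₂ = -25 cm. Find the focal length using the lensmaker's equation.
1/f = (n − 1)(1/R₁ − 1/R₂) → f = 21.55 cm (converging lens)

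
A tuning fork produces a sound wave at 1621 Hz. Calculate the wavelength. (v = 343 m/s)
λ = v/f = 0.2116 m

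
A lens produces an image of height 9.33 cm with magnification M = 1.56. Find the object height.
ho = |hi|/|M| = 5.981 cm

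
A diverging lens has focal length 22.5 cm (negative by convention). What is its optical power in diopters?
P = 1/f = -4.444 D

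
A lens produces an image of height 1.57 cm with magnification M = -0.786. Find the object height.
ho = |hi|/|M| = 1.997 cm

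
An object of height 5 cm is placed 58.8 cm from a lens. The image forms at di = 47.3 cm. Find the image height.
hi = (-di/do) × ho = -4.022 cm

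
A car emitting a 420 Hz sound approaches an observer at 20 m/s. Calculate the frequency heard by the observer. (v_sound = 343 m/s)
f_obs = f·v/(v − v_s) = 446 Hz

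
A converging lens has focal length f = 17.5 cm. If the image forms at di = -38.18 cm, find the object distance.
1/do = 1/f − 1/di → do = 12 cm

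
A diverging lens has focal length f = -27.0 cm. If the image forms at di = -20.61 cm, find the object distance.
1/do = 1/f − 1/di → do = 87.08 cm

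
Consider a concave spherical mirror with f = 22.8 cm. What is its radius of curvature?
R = 2|f| = 45.6 cm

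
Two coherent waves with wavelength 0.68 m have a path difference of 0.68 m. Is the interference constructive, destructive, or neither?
constructive — path difference = 1λ, a whole number of wavelengths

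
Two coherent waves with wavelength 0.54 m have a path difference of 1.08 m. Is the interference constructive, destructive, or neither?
constructive — path difference = 2λ, a whole number of wavelengths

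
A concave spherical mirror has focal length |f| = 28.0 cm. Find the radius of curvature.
R = 2|f| = 56 cm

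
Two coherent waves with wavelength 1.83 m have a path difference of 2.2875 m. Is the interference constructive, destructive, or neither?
neither (partial) — path difference = 1.25λ, neither a whole number of wavelengths nor an odd multiple of λ/2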